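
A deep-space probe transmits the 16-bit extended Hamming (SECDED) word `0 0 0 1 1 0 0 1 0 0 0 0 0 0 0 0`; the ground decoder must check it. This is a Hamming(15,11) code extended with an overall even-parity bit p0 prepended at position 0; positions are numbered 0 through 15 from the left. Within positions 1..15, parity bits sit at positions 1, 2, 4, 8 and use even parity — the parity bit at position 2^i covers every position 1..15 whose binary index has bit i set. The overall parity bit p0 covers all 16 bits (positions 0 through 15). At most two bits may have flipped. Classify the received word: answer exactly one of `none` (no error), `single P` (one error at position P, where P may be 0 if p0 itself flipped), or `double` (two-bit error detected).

s1: b1⊕b3⊕b5⊕b7⊕b9⊕b11⊕b13⊕b15 = 0⊕1⊕0⊕1⊕0⊕0⊕0⊕0 = 0
s2: b2⊕b3⊕b6⊕b7⊕b10⊕b11⊕b14⊕b15 = 0⊕1⊕0⊕1⊕0⊕0⊕0⊕0 = 0
s4: b4⊕b5⊕b6⊕b7⊕b12⊕b13⊕b14⊕b15 = 1⊕0⊕0⊕1⊕0⊕0⊕0⊕0 = 0
s8: b8⊕b9⊕b10⊕b11⊕b12⊕b13⊕b14⊕b15 = 0⊕0⊕0⊕0⊕0⊕0⊕0⊕0 = 0
Syndrome (s8...s1) = 0000 → position 0 (no error).
Overall parity (XOR of all 16 bits, including p0): 0⊕0⊕0⊕1⊕1⊕0⊕0⊕1⊕0⊕0⊕0⊕0⊕0⊕0⊕0⊕0 = 1
Overall=1, syndrome position=0 → single-bit error at position 0.

single 0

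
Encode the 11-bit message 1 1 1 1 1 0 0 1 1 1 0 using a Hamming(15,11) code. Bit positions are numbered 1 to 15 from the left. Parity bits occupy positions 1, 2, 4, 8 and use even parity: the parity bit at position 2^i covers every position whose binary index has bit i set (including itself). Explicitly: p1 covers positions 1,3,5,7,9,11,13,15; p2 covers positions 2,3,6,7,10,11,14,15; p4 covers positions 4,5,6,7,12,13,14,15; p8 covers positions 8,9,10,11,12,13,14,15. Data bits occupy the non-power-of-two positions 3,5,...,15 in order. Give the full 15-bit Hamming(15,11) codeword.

101011101001110

Place data bits at non-power-of-two positions: b3=1, b5=1, b6=1, b7=1, b9=1, b10=0, b11=0, b12=1, b13=1, b14=1, b15=0.
p1 = XOR of data positions {3,5,7,9,11,13,15} = 1⊕1⊕1⊕1⊕0⊕1⊕0 = 1
p2 = XOR of data positions {3,6,7,10,11,14,15} = 1⊕1⊕1⊕0⊕0⊕1⊕0 = 0
p4 = XOR of data positions {5,6,7,12,13,14,15} = 1⊕1⊕1⊕1⊕1⊕1⊕0 = 0
p8 = XOR of data positions {9,10,11,12,13,14,15} = 1⊕0⊕0⊕1⊕1⊕1⊕0 = 0
Codeword b1..b15 = 101011101001110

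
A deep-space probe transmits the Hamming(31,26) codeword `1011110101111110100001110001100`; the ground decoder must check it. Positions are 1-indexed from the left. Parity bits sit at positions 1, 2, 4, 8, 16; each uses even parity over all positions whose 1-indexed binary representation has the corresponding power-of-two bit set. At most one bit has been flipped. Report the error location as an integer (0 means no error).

5

s1: b1⊕b3⊕b5⊕b7⊕b9⊕b11⊕b13⊕b15⊕b17⊕b19⊕b21⊕b23⊕b25⊕b27⊕b29⊕b31 = 1⊕1⊕1⊕0⊕0⊕1⊕1⊕1⊕1⊕0⊕0⊕1⊕0⊕0⊕1⊕0 = 1
s2: b2⊕b3⊕b6⊕b7⊕b10⊕b11⊕b14⊕b15⊕b18⊕b19⊕b22⊕b23⊕b26⊕b27⊕b30⊕b31 = 0⊕1⊕1⊕0⊕1⊕1⊕1⊕1⊕0⊕0⊕1⊕1⊕0⊕0⊕0⊕0 = 0
s4: b4⊕b5⊕b6⊕b7⊕b12⊕b13⊕b14⊕b15⊕b20⊕b21⊕b22⊕b23⊕b28⊕b29⊕b30⊕b31 = 1⊕1⊕1⊕0⊕1⊕1⊕1⊕1⊕0⊕0⊕1⊕1⊕1⊕1⊕0⊕0 = 1
s8: b8⊕b9⊕b10⊕b11⊕b12⊕b13⊕b14⊕b15⊕b24⊕b25⊕b26⊕b27⊕b28⊕b29⊕b30⊕b31 = 1⊕0⊕1⊕1⊕1⊕1⊕1⊕1⊕1⊕0⊕0⊕0⊕1⊕1⊕0⊕0 = 0
s16: b16⊕b17⊕b18⊕b19⊕b20⊕b21⊕b22⊕b23⊕b24⊕b25⊕b26⊕b27⊕b28⊕b29⊕b30⊕b31 = 0⊕1⊕0⊕0⊕0⊕0⊕1⊕1⊕1⊕0⊕0⊕0⊕1⊕1⊕0⊕0 = 0
Syndrome (s16...s1) = 00101 → position 5.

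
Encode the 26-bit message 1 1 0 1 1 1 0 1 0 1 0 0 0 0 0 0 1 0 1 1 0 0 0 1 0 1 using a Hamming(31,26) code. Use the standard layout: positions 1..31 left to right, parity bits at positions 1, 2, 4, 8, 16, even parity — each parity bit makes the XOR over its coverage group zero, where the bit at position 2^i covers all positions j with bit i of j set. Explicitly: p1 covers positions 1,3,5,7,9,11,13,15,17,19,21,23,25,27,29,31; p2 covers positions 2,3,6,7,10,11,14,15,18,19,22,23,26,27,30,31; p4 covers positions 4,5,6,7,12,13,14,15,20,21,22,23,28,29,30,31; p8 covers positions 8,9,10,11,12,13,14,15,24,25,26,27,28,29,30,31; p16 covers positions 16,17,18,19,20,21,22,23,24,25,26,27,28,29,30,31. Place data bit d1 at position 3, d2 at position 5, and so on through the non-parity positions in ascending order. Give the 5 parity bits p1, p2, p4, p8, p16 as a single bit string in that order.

Place data bits at non-power-of-two positions: b3=1, b5=1, b6=0, b7=1, b9=1, b10=1, b11=0, b12=1, b13=0, b14=1, b15=0, b17=0, b18=0, b19=0, b20=0, b21=0, b22=1, b23=0, b24=1, b25=1, b26=0, b27=0, b28=0, b29=1, b30=0, b31=1.
p1 = XOR of data positions {3,5,7,9,11,13,15,17,19,21,23,25,27,29,31} = 1⊕1⊕1⊕1⊕0⊕0⊕0⊕0⊕0⊕0⊕0⊕1⊕0⊕1⊕1 = 1
p2 = XOR of data positions {3,6,7,10,11,14,15,18,19,22,23,26,27,30,31} = 1⊕0⊕1⊕1⊕0⊕1⊕0⊕0⊕0⊕1⊕0⊕0⊕0⊕0⊕1 = 0
p4 = XOR of data positions {5,6,7,12,13,14,15,20,21,22,23,28,29,30,31} = 1⊕0⊕1⊕1⊕0⊕1⊕0⊕0⊕0⊕1⊕0⊕0⊕1⊕0⊕1 = 1
p8 = XOR of data positions {9,10,11,12,13,14,15,24,25,26,27,28,29,30,31} = 1⊕1⊕0⊕1⊕0⊕1⊕0⊕1⊕1⊕0⊕0⊕0⊕1⊕0⊕1 = 0
p16 = XOR of data positions {17,18,19,20,21,22,23,24,25,26,27,28,29,30,31} = 0⊕0⊕0⊕0⊕0⊕1⊕0⊕1⊕1⊕0⊕0⊕0⊕1⊕0⊕1 = 1
Parity bits p1,p2,p4,p8,p16 = 10101

10101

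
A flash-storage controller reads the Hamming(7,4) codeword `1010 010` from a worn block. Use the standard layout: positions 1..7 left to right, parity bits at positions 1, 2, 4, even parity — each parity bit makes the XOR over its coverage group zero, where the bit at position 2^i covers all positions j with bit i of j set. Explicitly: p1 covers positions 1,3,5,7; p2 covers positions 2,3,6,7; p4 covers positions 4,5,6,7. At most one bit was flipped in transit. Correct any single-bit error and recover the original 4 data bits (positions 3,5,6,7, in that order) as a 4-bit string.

1010

s1: b1⊕b3⊕b5⊕b7 = 1⊕1⊕0⊕0 = 0
s2: b2⊕b3⊕b6⊕b7 = 0⊕1⊕1⊕0 = 0
s4: b4⊕b5⊕b6⊕b7 = 0⊕0⊕1⊕0 = 1
Syndrome (s4...s1) = 100 → position 4.
Flip bit 4: corrected codeword = 1011010
Data bits at positions 3,5,6,7: 1010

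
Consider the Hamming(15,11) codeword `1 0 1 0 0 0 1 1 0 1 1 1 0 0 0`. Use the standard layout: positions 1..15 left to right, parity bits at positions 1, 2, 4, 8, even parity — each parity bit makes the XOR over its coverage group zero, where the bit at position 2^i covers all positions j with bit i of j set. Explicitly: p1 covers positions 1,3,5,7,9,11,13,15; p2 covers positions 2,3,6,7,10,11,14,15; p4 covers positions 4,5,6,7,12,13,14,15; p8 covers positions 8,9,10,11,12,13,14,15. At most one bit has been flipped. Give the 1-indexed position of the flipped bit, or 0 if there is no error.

0

s1: b1⊕b3⊕b5⊕b7⊕b9⊕b11⊕b13⊕b15 = 1⊕1⊕0⊕1⊕0⊕1⊕0⊕0 = 0
s2: b2⊕b3⊕b6⊕b7⊕b10⊕b11⊕b14⊕b15 = 0⊕1⊕0⊕1⊕1⊕1⊕0⊕0 = 0
s4: b4⊕b5⊕b6⊕b7⊕b12⊕b13⊕b14⊕b15 = 0⊕0⊕0⊕1⊕1⊕0⊕0⊕0 = 0
s8: b8⊕b9⊕b10⊕b11⊕b12⊕b13⊕b14⊕b15 = 1⊕0⊕1⊕1⊕1⊕0⊕0⊕0 = 0
Syndrome (s8...s1) = 0000 → position 0 (no error).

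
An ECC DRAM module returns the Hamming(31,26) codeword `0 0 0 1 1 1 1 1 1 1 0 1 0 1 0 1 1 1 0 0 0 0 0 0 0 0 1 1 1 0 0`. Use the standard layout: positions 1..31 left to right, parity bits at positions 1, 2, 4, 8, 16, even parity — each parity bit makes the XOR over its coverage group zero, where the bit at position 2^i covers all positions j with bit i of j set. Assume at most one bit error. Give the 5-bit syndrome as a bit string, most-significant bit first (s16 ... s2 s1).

s1: b1⊕b3⊕b5⊕b7⊕b9⊕b11⊕b13⊕b15⊕b17⊕b19⊕b21⊕b23⊕b25⊕b27⊕b29⊕b31 = 0⊕0⊕1⊕1⊕1⊕0⊕0⊕0⊕1⊕0⊕0⊕0⊕0⊕1⊕1⊕0 = 0
s2: b2⊕b3⊕b6⊕b7⊕b10⊕b11⊕b14⊕b15⊕b18⊕b19⊕b22⊕b23⊕b26⊕b27⊕b30⊕b31 = 0⊕0⊕1⊕1⊕1⊕0⊕1⊕0⊕1⊕0⊕0⊕0⊕0⊕1⊕0⊕0 = 0
s4: b4⊕b5⊕b6⊕b7⊕b12⊕b13⊕b14⊕b15⊕b20⊕b21⊕b22⊕b23⊕b28⊕b29⊕b30⊕b31 = 1⊕1⊕1⊕1⊕1⊕0⊕1⊕0⊕0⊕0⊕0⊕0⊕1⊕1⊕0⊕0 = 0
s8: b8⊕b9⊕b10⊕b11⊕b12⊕b13⊕b14⊕b15⊕b24⊕b25⊕b26⊕b27⊕b28⊕b29⊕b30⊕b31 = 1⊕1⊕1⊕0⊕1⊕0⊕1⊕0⊕0⊕0⊕0⊕1⊕1⊕1⊕0⊕0 = 0
s16: b16⊕b17⊕b18⊕b19⊕b20⊕b21⊕b22⊕b23⊕b24⊕b25⊕b26⊕b27⊕b28⊕b29⊕b30⊕b31 = 1⊕1⊕1⊕0⊕0⊕0⊕0⊕0⊕0⊕0⊕0⊕1⊕1⊕1⊕0⊕0 = 0
Syndrome (s16...s1) = 00000 → position 0 (no error).

00000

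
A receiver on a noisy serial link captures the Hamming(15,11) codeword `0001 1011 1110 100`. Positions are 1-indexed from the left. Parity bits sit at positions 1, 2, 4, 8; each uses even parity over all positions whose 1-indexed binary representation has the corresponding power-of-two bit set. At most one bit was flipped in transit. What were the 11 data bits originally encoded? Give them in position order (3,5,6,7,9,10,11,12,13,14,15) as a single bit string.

01011100100

s1: b1⊕b3⊕b5⊕b7⊕b9⊕b11⊕b13⊕b15 = 0⊕0⊕1⊕1⊕1⊕1⊕1⊕0 = 1
s2: b2⊕b3⊕b6⊕b7⊕b10⊕b11⊕b14⊕b15 = 0⊕0⊕0⊕1⊕1⊕1⊕0⊕0 = 1
s4: b4⊕b5⊕b6⊕b7⊕b12⊕b13⊕b14⊕b15 = 1⊕1⊕0⊕1⊕0⊕1⊕0⊕0 = 0
s8: b8⊕b9⊕b10⊕b11⊕b12⊕b13⊕b14⊕b15 = 1⊕1⊕1⊕1⊕0⊕1⊕0⊕0 = 1
Syndrome (s8...s1) = 1011 → position 11.
Flip bit 11: corrected codeword = 000110111100100
Data bits at positions 3,5,6,7,9,10,11,12,13,14,15: 01011100100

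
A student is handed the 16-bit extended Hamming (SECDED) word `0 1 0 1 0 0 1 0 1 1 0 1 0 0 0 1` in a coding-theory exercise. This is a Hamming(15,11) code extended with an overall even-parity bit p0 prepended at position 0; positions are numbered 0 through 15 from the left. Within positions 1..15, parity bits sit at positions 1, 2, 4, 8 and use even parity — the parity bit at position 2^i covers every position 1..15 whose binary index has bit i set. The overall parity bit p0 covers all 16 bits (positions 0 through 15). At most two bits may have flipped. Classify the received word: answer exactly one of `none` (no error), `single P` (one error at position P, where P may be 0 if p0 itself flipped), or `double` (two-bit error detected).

single 1

s1: b1⊕b3⊕b5⊕b7⊕b9⊕b11⊕b13⊕b15 = 1⊕1⊕0⊕0⊕1⊕1⊕0⊕1 = 1
s2: b2⊕b3⊕b6⊕b7⊕b10⊕b11⊕b14⊕b15 = 0⊕1⊕1⊕0⊕0⊕1⊕0⊕1 = 0
s4: b4⊕b5⊕b6⊕b7⊕b12⊕b13⊕b14⊕b15 = 0⊕0⊕1⊕0⊕0⊕0⊕0⊕1 = 0
s8: b8⊕b9⊕b10⊕b11⊕b12⊕b13⊕b14⊕b15 = 1⊕1⊕0⊕1⊕0⊕0⊕0⊕1 = 0
Syndrome (s8...s1) = 0001 → position 1.
Overall parity (XOR of all 16 bits, including p0): 0⊕1⊕0⊕1⊕0⊕0⊕1⊕0⊕1⊕1⊕0⊕1⊕0⊕0⊕0⊕1 = 1
Overall=1, syndrome position=1 → single-bit error at position 1.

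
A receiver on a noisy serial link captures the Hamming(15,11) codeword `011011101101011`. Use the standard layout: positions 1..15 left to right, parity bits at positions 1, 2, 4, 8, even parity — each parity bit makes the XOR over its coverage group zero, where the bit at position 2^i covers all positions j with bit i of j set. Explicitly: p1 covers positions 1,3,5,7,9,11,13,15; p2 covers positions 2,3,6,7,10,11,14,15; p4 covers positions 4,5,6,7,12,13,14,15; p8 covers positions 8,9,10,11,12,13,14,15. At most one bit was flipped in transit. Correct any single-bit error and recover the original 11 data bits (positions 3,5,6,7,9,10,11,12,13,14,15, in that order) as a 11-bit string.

11111111011

s1: b1⊕b3⊕b5⊕b7⊕b9⊕b11⊕b13⊕b15 = 0⊕1⊕1⊕1⊕1⊕0⊕0⊕1 = 1
s2: b2⊕b3⊕b6⊕b7⊕b10⊕b11⊕b14⊕b15 = 1⊕1⊕1⊕1⊕1⊕0⊕1⊕1 = 1
s4: b4⊕b5⊕b6⊕b7⊕b12⊕b13⊕b14⊕b15 = 0⊕1⊕1⊕1⊕1⊕0⊕1⊕1 = 0
s8: b8⊕b9⊕b10⊕b11⊕b12⊕b13⊕b14⊕b15 = 0⊕1⊕1⊕0⊕1⊕0⊕1⊕1 = 1
Syndrome (s8...s1) = 1011 → position 11.
Flip bit 11: corrected codeword = 011011101111011
Data bits at positions 3,5,6,7,9,10,11,12,13,14,15: 11111111011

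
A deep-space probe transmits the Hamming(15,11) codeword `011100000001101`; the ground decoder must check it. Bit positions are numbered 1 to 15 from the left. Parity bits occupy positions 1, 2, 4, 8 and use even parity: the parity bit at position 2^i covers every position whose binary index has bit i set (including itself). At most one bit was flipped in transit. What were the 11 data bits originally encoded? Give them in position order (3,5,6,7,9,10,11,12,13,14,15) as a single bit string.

10000011101

s1: b1⊕b3⊕b5⊕b7⊕b9⊕b11⊕b13⊕b15 = 0⊕1⊕0⊕0⊕0⊕0⊕1⊕1 = 1
s2: b2⊕b3⊕b6⊕b7⊕b10⊕b11⊕b14⊕b15 = 1⊕1⊕0⊕0⊕0⊕0⊕0⊕1 = 1
s4: b4⊕b5⊕b6⊕b7⊕b12⊕b13⊕b14⊕b15 = 1⊕0⊕0⊕0⊕1⊕1⊕0⊕1 = 0
s8: b8⊕b9⊕b10⊕b11⊕b12⊕b13⊕b14⊕b15 = 0⊕0⊕0⊕0⊕1⊕1⊕0⊕1 = 1
Syndrome (s8...s1) = 1011 → position 11.
Flip bit 11: corrected codeword = 011100000011101
Data bits at positions 3,5,6,7,9,10,11,12,13,14,15: 10000011101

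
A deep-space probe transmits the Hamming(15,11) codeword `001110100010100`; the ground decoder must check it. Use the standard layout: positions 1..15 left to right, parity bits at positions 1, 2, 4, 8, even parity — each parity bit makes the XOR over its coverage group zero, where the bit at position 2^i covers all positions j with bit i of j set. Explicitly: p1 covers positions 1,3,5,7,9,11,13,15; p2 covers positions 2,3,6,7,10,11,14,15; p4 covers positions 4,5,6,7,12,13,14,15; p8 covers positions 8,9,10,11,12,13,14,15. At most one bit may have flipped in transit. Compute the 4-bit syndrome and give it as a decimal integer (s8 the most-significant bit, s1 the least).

s1: b1⊕b3⊕b5⊕b7⊕b9⊕b11⊕b13⊕b15 = 0⊕1⊕1⊕1⊕0⊕1⊕1⊕0 = 1
s2: b2⊕b3⊕b6⊕b7⊕b10⊕b11⊕b14⊕b15 = 0⊕1⊕0⊕1⊕0⊕1⊕0⊕0 = 1
s4: b4⊕b5⊕b6⊕b7⊕b12⊕b13⊕b14⊕b15 = 1⊕1⊕0⊕1⊕0⊕1⊕0⊕0 = 0
s8: b8⊕b9⊕b10⊕b11⊕b12⊕b13⊕b14⊕b15 = 0⊕0⊕0⊕1⊕0⊕1⊕0⊕0 = 0
Syndrome (s8...s1) = 0011 → position 3.

3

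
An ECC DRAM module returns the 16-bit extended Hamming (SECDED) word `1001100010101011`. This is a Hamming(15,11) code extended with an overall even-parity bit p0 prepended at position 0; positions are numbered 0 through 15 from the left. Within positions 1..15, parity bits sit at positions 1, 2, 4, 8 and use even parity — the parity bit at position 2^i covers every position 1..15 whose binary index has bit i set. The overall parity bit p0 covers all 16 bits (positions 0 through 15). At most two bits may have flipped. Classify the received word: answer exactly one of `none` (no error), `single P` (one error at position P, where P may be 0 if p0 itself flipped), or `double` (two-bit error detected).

double

s1: b1⊕b3⊕b5⊕b7⊕b9⊕b11⊕b13⊕b15 = 0⊕1⊕0⊕0⊕0⊕0⊕0⊕1 = 0
s2: b2⊕b3⊕b6⊕b7⊕b10⊕b11⊕b14⊕b15 = 0⊕1⊕0⊕0⊕1⊕0⊕1⊕1 = 0
s4: b4⊕b5⊕b6⊕b7⊕b12⊕b13⊕b14⊕b15 = 1⊕0⊕0⊕0⊕1⊕0⊕1⊕1 = 0
s8: b8⊕b9⊕b10⊕b11⊕b12⊕b13⊕b14⊕b15 = 1⊕0⊕1⊕0⊕1⊕0⊕1⊕1 = 1
Syndrome (s8...s1) = 1000 → position 8.
Overall parity (XOR of all 16 bits, including p0): 1⊕0⊕0⊕1⊕1⊕0⊕0⊕0⊕1⊕0⊕1⊕0⊕1⊕0⊕1⊕1 = 0
Overall=0, syndrome position=8 → double-bit error detected (uncorrectable).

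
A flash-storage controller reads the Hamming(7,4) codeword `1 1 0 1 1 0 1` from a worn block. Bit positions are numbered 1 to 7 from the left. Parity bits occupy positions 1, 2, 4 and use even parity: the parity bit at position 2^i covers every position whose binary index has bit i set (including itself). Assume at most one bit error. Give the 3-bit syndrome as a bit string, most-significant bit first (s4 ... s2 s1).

101

s1: b1⊕b3⊕b5⊕b7 = 1⊕0⊕1⊕1 = 1
s2: b2⊕b3⊕b6⊕b7 = 1⊕0⊕0⊕1 = 0
s4: b4⊕b5⊕b6⊕b7 = 1⊕1⊕0⊕1 = 1
Syndrome (s4...s1) = 101 → position 5.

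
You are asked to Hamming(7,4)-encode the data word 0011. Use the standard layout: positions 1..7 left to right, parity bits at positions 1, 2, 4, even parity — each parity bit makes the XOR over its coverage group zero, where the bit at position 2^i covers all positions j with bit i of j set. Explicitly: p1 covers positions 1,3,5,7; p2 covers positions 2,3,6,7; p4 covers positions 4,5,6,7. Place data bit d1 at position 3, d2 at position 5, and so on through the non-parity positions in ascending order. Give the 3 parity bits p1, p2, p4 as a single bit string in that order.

Place data bits at non-power-of-two positions: b3=0, b5=0, b6=1, b7=1.
p1 = XOR of data positions {3,5,7} = 0⊕0⊕1 = 1
p2 = XOR of data positions {3,6,7} = 0⊕1⊕1 = 0
p4 = XOR of data positions {5,6,7} = 0⊕1⊕1 = 0
Parity bits p1,p2,p4 = 100

100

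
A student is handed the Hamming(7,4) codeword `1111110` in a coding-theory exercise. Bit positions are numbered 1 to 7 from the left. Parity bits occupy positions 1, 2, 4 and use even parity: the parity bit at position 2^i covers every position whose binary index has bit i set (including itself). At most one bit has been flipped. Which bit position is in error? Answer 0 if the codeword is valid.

7

s1: b1⊕b3⊕b5⊕b7 = 1⊕1⊕1⊕0 = 1
s2: b2⊕b3⊕b6⊕b7 = 1⊕1⊕1⊕0 = 1
s4: b4⊕b5⊕b6⊕b7 = 1⊕1⊕1⊕0 = 1
Syndrome (s4...s1) = 111 → position 7.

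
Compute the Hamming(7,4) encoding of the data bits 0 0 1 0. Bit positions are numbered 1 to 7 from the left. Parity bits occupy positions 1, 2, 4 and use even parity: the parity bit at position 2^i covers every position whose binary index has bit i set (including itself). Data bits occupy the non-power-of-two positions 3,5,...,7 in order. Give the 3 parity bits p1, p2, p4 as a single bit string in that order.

Place data bits at non-power-of-two positions: b3=0, b5=0, b6=1, b7=0.
p1 = XOR of data positions {3,5,7} = 0⊕0⊕0 = 0
p2 = XOR of data positions {3,6,7} = 0⊕1⊕0 = 1
p4 = XOR of data positions {5,6,7} = 0⊕1⊕0 = 1
Parity bits p1,p2,p4 = 011

011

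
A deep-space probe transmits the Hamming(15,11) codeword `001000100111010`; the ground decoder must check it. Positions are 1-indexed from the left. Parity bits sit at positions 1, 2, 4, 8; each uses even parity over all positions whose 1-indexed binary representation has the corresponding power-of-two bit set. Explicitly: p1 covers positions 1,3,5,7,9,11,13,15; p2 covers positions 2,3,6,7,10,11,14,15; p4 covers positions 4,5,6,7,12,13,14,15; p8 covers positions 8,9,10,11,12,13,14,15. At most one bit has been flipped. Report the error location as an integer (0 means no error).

s1: b1⊕b3⊕b5⊕b7⊕b9⊕b11⊕b13⊕b15 = 0⊕1⊕0⊕1⊕0⊕1⊕0⊕0 = 1
s2: b2⊕b3⊕b6⊕b7⊕b10⊕b11⊕b14⊕b15 = 0⊕1⊕0⊕1⊕1⊕1⊕1⊕0 = 1
s4: b4⊕b5⊕b6⊕b7⊕b12⊕b13⊕b14⊕b15 = 0⊕0⊕0⊕1⊕1⊕0⊕1⊕0 = 1
s8: b8⊕b9⊕b10⊕b11⊕b12⊕b13⊕b14⊕b15 = 0⊕0⊕1⊕1⊕1⊕0⊕1⊕0 = 0
Syndrome (s8...s1) = 0111 → position 7.

7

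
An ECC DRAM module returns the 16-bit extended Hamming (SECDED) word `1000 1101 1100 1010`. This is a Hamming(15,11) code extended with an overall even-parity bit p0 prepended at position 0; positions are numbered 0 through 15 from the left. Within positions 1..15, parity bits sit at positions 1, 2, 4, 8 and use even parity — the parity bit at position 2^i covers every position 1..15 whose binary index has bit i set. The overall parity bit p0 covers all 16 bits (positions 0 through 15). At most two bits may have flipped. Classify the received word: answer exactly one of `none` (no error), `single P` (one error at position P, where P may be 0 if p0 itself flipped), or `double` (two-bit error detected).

s1: b1⊕b3⊕b5⊕b7⊕b9⊕b11⊕b13⊕b15 = 0⊕0⊕1⊕1⊕1⊕0⊕0⊕0 = 1
s2: b2⊕b3⊕b6⊕b7⊕b10⊕b11⊕b14⊕b15 = 0⊕0⊕0⊕1⊕0⊕0⊕1⊕0 = 0
s4: b4⊕b5⊕b6⊕b7⊕b12⊕b13⊕b14⊕b15 = 1⊕1⊕0⊕1⊕1⊕0⊕1⊕0 = 1
s8: b8⊕b9⊕b10⊕b11⊕b12⊕b13⊕b14⊕b15 = 1⊕1⊕0⊕0⊕1⊕0⊕1⊕0 = 0
Syndrome (s8...s1) = 0101 → position 5.
Overall parity (XOR of all 16 bits, including p0): 1⊕0⊕0⊕0⊕1⊕1⊕0⊕1⊕1⊕1⊕0⊕0⊕1⊕0⊕1⊕0 = 0
Overall=0, syndrome position=5 → double-bit error detected (uncorrectable).

double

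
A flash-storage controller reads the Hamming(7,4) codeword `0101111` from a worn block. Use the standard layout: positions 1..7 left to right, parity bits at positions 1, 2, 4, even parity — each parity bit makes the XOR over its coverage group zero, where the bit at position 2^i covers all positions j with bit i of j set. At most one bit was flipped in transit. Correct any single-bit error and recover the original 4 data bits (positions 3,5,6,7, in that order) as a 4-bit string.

0111

s1: b1⊕b3⊕b5⊕b7 = 0⊕0⊕1⊕1 = 0
s2: b2⊕b3⊕b6⊕b7 = 1⊕0⊕1⊕1 = 1
s4: b4⊕b5⊕b6⊕b7 = 1⊕1⊕1⊕1 = 0
Syndrome (s4...s1) = 010 → position 2.
Flip bit 2: corrected codeword = 0001111
Data bits at positions 3,5,6,7: 0111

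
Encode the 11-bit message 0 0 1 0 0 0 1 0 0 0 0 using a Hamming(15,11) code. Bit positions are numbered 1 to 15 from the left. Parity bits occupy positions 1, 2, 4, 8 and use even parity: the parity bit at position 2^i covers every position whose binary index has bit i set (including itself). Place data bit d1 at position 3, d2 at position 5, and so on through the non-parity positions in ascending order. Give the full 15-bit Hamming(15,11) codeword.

Place data bits at non-power-of-two positions: b3=0, b5=0, b6=1, b7=0, b9=0, b10=0, b11=1, b12=0, b13=0, b14=0, b15=0.
p1 = XOR of data positions {3,5,7,9,11,13,15} = 0⊕0⊕0⊕0⊕1⊕0⊕0 = 1
p2 = XOR of data positions {3,6,7,10,11,14,15} = 0⊕1⊕0⊕0⊕1⊕0⊕0 = 0
p4 = XOR of data positions {5,6,7,12,13,14,15} = 0⊕1⊕0⊕0⊕0⊕0⊕0 = 1
p8 = XOR of data positions {9,10,11,12,13,14,15} = 0⊕0⊕1⊕0⊕0⊕0⊕0 = 1
Codeword b1..b15 = 100101010010000

100101010010000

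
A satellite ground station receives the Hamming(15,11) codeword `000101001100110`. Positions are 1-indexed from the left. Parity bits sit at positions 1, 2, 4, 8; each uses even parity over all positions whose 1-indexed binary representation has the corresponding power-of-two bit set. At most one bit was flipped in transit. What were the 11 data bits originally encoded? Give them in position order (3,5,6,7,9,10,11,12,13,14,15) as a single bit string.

00101100110

s1: b1⊕b3⊕b5⊕b7⊕b9⊕b11⊕b13⊕b15 = 0⊕0⊕0⊕0⊕1⊕0⊕1⊕0 = 0
s2: b2⊕b3⊕b6⊕b7⊕b10⊕b11⊕b14⊕b15 = 0⊕0⊕1⊕0⊕1⊕0⊕1⊕0 = 1
s4: b4⊕b5⊕b6⊕b7⊕b12⊕b13⊕b14⊕b15 = 1⊕0⊕1⊕0⊕0⊕1⊕1⊕0 = 0
s8: b8⊕b9⊕b10⊕b11⊕b12⊕b13⊕b14⊕b15 = 0⊕1⊕1⊕0⊕0⊕1⊕1⊕0 = 0
Syndrome (s8...s1) = 0010 → position 2.
Flip bit 2: corrected codeword = 010101001100110
Data bits at positions 3,5,6,7,9,10,11,12,13,14,15: 00101100110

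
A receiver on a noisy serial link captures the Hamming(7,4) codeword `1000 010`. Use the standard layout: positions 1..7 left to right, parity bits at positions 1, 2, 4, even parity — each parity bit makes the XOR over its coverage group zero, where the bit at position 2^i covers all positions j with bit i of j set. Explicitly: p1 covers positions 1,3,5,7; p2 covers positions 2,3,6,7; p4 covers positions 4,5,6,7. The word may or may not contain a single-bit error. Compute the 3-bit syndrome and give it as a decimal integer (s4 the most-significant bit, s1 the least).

s1: b1⊕b3⊕b5⊕b7 = 1⊕0⊕0⊕0 = 1
s2: b2⊕b3⊕b6⊕b7 = 0⊕0⊕1⊕0 = 1
s4: b4⊕b5⊕b6⊕b7 = 0⊕0⊕1⊕0 = 1
Syndrome (s4...s1) = 111 → position 7.

7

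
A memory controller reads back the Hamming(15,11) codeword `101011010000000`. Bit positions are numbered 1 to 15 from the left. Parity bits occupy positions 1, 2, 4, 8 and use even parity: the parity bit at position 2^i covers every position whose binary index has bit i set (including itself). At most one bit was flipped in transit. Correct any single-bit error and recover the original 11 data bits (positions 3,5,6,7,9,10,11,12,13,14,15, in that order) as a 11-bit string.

11101000000

s1: b1⊕b3⊕b5⊕b7⊕b9⊕b11⊕b13⊕b15 = 1⊕1⊕1⊕0⊕0⊕0⊕0⊕0 = 1
s2: b2⊕b3⊕b6⊕b7⊕b10⊕b11⊕b14⊕b15 = 0⊕1⊕1⊕0⊕0⊕0⊕0⊕0 = 0
s4: b4⊕b5⊕b6⊕b7⊕b12⊕b13⊕b14⊕b15 = 0⊕1⊕1⊕0⊕0⊕0⊕0⊕0 = 0
s8: b8⊕b9⊕b10⊕b11⊕b12⊕b13⊕b14⊕b15 = 1⊕0⊕0⊕0⊕0⊕0⊕0⊕0 = 1
Syndrome (s8...s1) = 1001 → position 9.
Flip bit 9: corrected codeword = 101011011000000
Data bits at positions 3,5,6,7,9,10,11,12,13,14,15: 11101000000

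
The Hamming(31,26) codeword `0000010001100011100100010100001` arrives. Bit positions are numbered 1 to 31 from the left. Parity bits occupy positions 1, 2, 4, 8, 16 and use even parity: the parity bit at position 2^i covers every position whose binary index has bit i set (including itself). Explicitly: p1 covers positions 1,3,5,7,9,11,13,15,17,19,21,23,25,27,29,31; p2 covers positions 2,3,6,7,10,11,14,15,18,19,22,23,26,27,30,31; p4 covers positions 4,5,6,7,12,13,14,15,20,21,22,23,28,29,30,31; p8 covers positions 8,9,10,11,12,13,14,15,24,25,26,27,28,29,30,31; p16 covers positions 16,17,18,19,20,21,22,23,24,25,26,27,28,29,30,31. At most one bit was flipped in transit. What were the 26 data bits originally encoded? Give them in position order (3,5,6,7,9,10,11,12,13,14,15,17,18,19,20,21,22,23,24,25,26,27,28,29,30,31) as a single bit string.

s1: b1⊕b3⊕b5⊕b7⊕b9⊕b11⊕b13⊕b15⊕b17⊕b19⊕b21⊕b23⊕b25⊕b27⊕b29⊕b31 = 0⊕0⊕0⊕0⊕0⊕1⊕0⊕1⊕1⊕0⊕0⊕0⊕0⊕0⊕0⊕1 = 0
s2: b2⊕b3⊕b6⊕b7⊕b10⊕b11⊕b14⊕b15⊕b18⊕b19⊕b22⊕b23⊕b26⊕b27⊕b30⊕b31 = 0⊕0⊕1⊕0⊕1⊕1⊕0⊕1⊕0⊕0⊕0⊕0⊕1⊕0⊕0⊕1 = 0
s4: b4⊕b5⊕b6⊕b7⊕b12⊕b13⊕b14⊕b15⊕b20⊕b21⊕b22⊕b23⊕b28⊕b29⊕b30⊕b31 = 0⊕0⊕1⊕0⊕0⊕0⊕0⊕1⊕1⊕0⊕0⊕0⊕0⊕0⊕0⊕1 = 0
s8: b8⊕b9⊕b10⊕b11⊕b12⊕b13⊕b14⊕b15⊕b24⊕b25⊕b26⊕b27⊕b28⊕b29⊕b30⊕b31 = 0⊕0⊕1⊕1⊕0⊕0⊕0⊕1⊕1⊕0⊕1⊕0⊕0⊕0⊕0⊕1 = 0
s16: b16⊕b17⊕b18⊕b19⊕b20⊕b21⊕b22⊕b23⊕b24⊕b25⊕b26⊕b27⊕b28⊕b29⊕b30⊕b31 = 1⊕1⊕0⊕0⊕1⊕0⊕0⊕0⊕1⊕0⊕1⊕0⊕0⊕0⊕0⊕1 = 0
Syndrome (s16...s1) = 00000 → position 0 (no error).
No correction needed.
Data bits at positions 3,5,6,7,9,10,11,12,13,14,15,17,18,19,20,21,22,23,24,25,26,27,28,29,30,31: 00100110001100100010100001

00100110001100100010100001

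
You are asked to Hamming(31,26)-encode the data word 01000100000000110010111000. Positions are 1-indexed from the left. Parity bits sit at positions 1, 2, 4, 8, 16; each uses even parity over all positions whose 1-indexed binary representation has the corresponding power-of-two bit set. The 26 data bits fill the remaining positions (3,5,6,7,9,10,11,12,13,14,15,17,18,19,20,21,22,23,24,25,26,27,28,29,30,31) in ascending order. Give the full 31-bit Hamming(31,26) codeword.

1100100101000000000110010111000

Place data bits at non-power-of-two positions: b3=0, b5=1, b6=0, b7=0, b9=0, b10=1, b11=0, b12=0, b13=0, b14=0, b15=0, b17=0, b18=0, b19=0, b20=1, b21=1, b22=0, b23=0, b24=1, b25=0, b26=1, b27=1, b28=1, b29=0, b30=0, b31=0.
p1 = XOR of data positions {3,5,7,9,11,13,15,17,19,21,23,25,27,29,31} = 0⊕1⊕0⊕0⊕0⊕0⊕0⊕0⊕0⊕1⊕0⊕0⊕1⊕0⊕0 = 1
p2 = XOR of data positions {3,6,7,10,11,14,15,18,19,22,23,26,27,30,31} = 0⊕0⊕0⊕1⊕0⊕0⊕0⊕0⊕0⊕0⊕0⊕1⊕1⊕0⊕0 = 1
p4 = XOR of data positions {5,6,7,12,13,14,15,20,21,22,23,28,29,30,31} = 1⊕0⊕0⊕0⊕0⊕0⊕0⊕1⊕1⊕0⊕0⊕1⊕0⊕0⊕0 = 0
p8 = XOR of data positions {9,10,11,12,13,14,15,24,25,26,27,28,29,30,31} = 0⊕1⊕0⊕0⊕0⊕0⊕0⊕1⊕0⊕1⊕1⊕1⊕0⊕0⊕0 = 1
p16 = XOR of data positions {17,18,19,20,21,22,23,24,25,26,27,28,29,30,31} = 0⊕0⊕0⊕1⊕1⊕0⊕0⊕1⊕0⊕1⊕1⊕1⊕0⊕0⊕0 = 0
Codeword b1..b31 = 1100100101000000000110010111000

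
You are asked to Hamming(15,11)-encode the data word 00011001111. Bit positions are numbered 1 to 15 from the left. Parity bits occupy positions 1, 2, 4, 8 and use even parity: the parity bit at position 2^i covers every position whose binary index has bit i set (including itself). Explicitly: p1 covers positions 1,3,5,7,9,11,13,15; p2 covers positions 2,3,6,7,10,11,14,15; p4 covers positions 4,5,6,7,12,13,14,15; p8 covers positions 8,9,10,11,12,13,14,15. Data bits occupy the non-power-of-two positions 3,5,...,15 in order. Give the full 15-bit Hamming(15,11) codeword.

010100111001111

Place data bits at non-power-of-two positions: b3=0, b5=0, b6=0, b7=1, b9=1, b10=0, b11=0, b12=1, b13=1, b14=1, b15=1.
p1 = XOR of data positions {3,5,7,9,11,13,15} = 0⊕0⊕1⊕1⊕0⊕1⊕1 = 0
p2 = XOR of data positions {3,6,7,10,11,14,15} = 0⊕0⊕1⊕0⊕0⊕1⊕1 = 1
p4 = XOR of data positions {5,6,7,12,13,14,15} = 0⊕0⊕1⊕1⊕1⊕1⊕1 = 1
p8 = XOR of data positions {9,10,11,12,13,14,15} = 1⊕0⊕0⊕1⊕1⊕1⊕1 = 1
Codeword b1..b15 = 010100111001111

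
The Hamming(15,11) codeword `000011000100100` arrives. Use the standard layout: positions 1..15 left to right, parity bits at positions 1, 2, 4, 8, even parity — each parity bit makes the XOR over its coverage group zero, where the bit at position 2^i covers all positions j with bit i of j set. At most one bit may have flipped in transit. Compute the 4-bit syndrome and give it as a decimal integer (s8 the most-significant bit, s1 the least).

4

s1: b1⊕b3⊕b5⊕b7⊕b9⊕b11⊕b13⊕b15 = 0⊕0⊕1⊕0⊕0⊕0⊕1⊕0 = 0
s2: b2⊕b3⊕b6⊕b7⊕b10⊕b11⊕b14⊕b15 = 0⊕0⊕1⊕0⊕1⊕0⊕0⊕0 = 0
s4: b4⊕b5⊕b6⊕b7⊕b12⊕b13⊕b14⊕b15 = 0⊕1⊕1⊕0⊕0⊕1⊕0⊕0 = 1
s8: b8⊕b9⊕b10⊕b11⊕b12⊕b13⊕b14⊕b15 = 0⊕0⊕1⊕0⊕0⊕1⊕0⊕0 = 0
Syndrome (s8...s1) = 0100 → position 4.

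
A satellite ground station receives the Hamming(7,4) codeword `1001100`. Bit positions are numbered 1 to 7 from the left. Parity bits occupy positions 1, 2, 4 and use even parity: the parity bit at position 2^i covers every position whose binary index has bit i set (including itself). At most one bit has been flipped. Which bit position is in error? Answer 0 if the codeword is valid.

s1: b1⊕b3⊕b5⊕b7 = 1⊕0⊕1⊕0 = 0
s2: b2⊕b3⊕b6⊕b7 = 0⊕0⊕0⊕0 = 0
s4: b4⊕b5⊕b6⊕b7 = 1⊕1⊕0⊕0 = 0
Syndrome (s4...s1) = 000 → position 0 (no error).

0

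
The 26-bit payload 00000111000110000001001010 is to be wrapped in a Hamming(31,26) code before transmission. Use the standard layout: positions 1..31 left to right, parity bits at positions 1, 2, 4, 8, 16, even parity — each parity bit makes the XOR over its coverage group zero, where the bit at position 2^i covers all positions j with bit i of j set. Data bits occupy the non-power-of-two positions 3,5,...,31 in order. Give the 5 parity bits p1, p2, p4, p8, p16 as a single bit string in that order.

10101

Place data bits at non-power-of-two positions: b3=0, b5=0, b6=0, b7=0, b9=0, b10=1, b11=1, b12=1, b13=0, b14=0, b15=0, b17=1, b18=1, b19=0, b20=0, b21=0, b22=0, b23=0, b24=0, b25=1, b26=0, b27=0, b28=1, b29=0, b30=1, b31=0.
p1 = XOR of data positions {3,5,7,9,11,13,15,17,19,21,23,25,27,29,31} = 0⊕0⊕0⊕0⊕1⊕0⊕0⊕1⊕0⊕0⊕0⊕1⊕0⊕0⊕0 = 1
p2 = XOR of data positions {3,6,7,10,11,14,15,18,19,22,23,26,27,30,31} = 0⊕0⊕0⊕1⊕1⊕0⊕0⊕1⊕0⊕0⊕0⊕0⊕0⊕1⊕0 = 0
p4 = XOR of data positions {5,6,7,12,13,14,15,20,21,22,23,28,29,30,31} = 0⊕0⊕0⊕1⊕0⊕0⊕0⊕0⊕0⊕0⊕0⊕1⊕0⊕1⊕0 = 1
p8 = XOR of data positions {9,10,11,12,13,14,15,24,25,26,27,28,29,30,31} = 0⊕1⊕1⊕1⊕0⊕0⊕0⊕0⊕1⊕0⊕0⊕1⊕0⊕1⊕0 = 0
p16 = XOR of data positions {17,18,19,20,21,22,23,24,25,26,27,28,29,30,31} = 1⊕1⊕0⊕0⊕0⊕0⊕0⊕0⊕1⊕0⊕0⊕1⊕0⊕1⊕0 = 1
Parity bits p1,p2,p4,p8,p16 = 10101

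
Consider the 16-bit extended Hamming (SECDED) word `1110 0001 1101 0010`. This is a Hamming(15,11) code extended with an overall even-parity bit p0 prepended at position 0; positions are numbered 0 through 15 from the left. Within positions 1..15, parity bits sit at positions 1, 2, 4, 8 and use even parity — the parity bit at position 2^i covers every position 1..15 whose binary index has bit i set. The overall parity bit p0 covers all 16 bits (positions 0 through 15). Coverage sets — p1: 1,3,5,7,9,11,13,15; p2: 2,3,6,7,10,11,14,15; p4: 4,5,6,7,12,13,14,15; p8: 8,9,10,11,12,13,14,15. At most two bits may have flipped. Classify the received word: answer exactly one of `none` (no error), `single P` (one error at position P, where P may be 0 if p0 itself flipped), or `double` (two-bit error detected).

none

s1: b1⊕b3⊕b5⊕b7⊕b9⊕b11⊕b13⊕b15 = 1⊕0⊕0⊕1⊕1⊕1⊕0⊕0 = 0
s2: b2⊕b3⊕b6⊕b7⊕b10⊕b11⊕b14⊕b15 = 1⊕0⊕0⊕1⊕0⊕1⊕1⊕0 = 0
s4: b4⊕b5⊕b6⊕b7⊕b12⊕b13⊕b14⊕b15 = 0⊕0⊕0⊕1⊕0⊕0⊕1⊕0 = 0
s8: b8⊕b9⊕b10⊕b11⊕b12⊕b13⊕b14⊕b15 = 1⊕1⊕0⊕1⊕0⊕0⊕1⊕0 = 0
Syndrome (s8...s1) = 0000 → position 0 (no error).
Overall parity (XOR of all 16 bits, including p0): 1⊕1⊕1⊕0⊕0⊕0⊕0⊕1⊕1⊕1⊕0⊕1⊕0⊕0⊕1⊕0 = 0
Overall=0, syndrome position=0 → no error.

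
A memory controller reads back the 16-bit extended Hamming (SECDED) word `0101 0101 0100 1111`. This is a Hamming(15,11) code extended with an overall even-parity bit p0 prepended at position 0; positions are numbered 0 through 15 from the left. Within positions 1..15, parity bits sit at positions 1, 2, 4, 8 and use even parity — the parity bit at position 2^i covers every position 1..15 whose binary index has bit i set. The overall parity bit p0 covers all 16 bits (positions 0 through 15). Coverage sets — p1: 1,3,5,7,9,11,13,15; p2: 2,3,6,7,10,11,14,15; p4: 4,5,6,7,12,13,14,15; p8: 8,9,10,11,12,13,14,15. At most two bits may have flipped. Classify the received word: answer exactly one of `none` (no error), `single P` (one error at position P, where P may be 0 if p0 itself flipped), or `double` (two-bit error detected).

s1: b1⊕b3⊕b5⊕b7⊕b9⊕b11⊕b13⊕b15 = 1⊕1⊕1⊕1⊕1⊕0⊕1⊕1 = 1
s2: b2⊕b3⊕b6⊕b7⊕b10⊕b11⊕b14⊕b15 = 0⊕1⊕0⊕1⊕0⊕0⊕1⊕1 = 0
s4: b4⊕b5⊕b6⊕b7⊕b12⊕b13⊕b14⊕b15 = 0⊕1⊕0⊕1⊕1⊕1⊕1⊕1 = 0
s8: b8⊕b9⊕b10⊕b11⊕b12⊕b13⊕b14⊕b15 = 0⊕1⊕0⊕0⊕1⊕1⊕1⊕1 = 1
Syndrome (s8...s1) = 1001 → position 9.
Overall parity (XOR of all 16 bits, including p0): 0⊕1⊕0⊕1⊕0⊕1⊕0⊕1⊕0⊕1⊕0⊕0⊕1⊕1⊕1⊕1 = 1
Overall=1, syndrome position=9 → single-bit error at position 9.

single 9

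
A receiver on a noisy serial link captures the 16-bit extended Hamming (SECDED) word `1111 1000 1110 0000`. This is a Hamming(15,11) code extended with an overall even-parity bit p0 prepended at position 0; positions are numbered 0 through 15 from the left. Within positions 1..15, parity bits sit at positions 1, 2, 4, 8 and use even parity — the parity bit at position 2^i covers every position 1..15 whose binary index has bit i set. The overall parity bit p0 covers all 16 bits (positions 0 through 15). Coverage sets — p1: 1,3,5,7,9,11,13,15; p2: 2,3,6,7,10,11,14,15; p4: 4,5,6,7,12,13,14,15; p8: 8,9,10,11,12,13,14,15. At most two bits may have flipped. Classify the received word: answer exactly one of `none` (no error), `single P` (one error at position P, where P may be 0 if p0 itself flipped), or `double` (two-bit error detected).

double

s1: b1⊕b3⊕b5⊕b7⊕b9⊕b11⊕b13⊕b15 = 1⊕1⊕0⊕0⊕1⊕0⊕0⊕0 = 1
s2: b2⊕b3⊕b6⊕b7⊕b10⊕b11⊕b14⊕b15 = 1⊕1⊕0⊕0⊕1⊕0⊕0⊕0 = 1
s4: b4⊕b5⊕b6⊕b7⊕b12⊕b13⊕b14⊕b15 = 1⊕0⊕0⊕0⊕0⊕0⊕0⊕0 = 1
s8: b8⊕b9⊕b10⊕b11⊕b12⊕b13⊕b14⊕b15 = 1⊕1⊕1⊕0⊕0⊕0⊕0⊕0 = 1
Syndrome (s8...s1) = 1111 → position 15.
Overall parity (XOR of all 16 bits, including p0): 1⊕1⊕1⊕1⊕1⊕0⊕0⊕0⊕1⊕1⊕1⊕0⊕0⊕0⊕0⊕0 = 0
Overall=0, syndrome position=15 → double-bit error detected (uncorrectable).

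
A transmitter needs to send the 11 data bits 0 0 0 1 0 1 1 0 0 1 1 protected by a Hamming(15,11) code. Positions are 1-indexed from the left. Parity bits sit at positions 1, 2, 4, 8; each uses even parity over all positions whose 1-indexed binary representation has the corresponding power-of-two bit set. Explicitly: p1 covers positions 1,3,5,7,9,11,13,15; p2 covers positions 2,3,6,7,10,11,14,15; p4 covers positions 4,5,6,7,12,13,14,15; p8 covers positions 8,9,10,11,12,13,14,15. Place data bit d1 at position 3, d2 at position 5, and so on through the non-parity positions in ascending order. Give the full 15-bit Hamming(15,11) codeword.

Place data bits at non-power-of-two positions: b3=0, b5=0, b6=0, b7=1, b9=0, b10=1, b11=1, b12=0, b13=0, b14=1, b15=1.
p1 = XOR of data positions {3,5,7,9,11,13,15} = 0⊕0⊕1⊕0⊕1⊕0⊕1 = 1
p2 = XOR of data positions {3,6,7,10,11,14,15} = 0⊕0⊕1⊕1⊕1⊕1⊕1 = 1
p4 = XOR of data positions {5,6,7,12,13,14,15} = 0⊕0⊕1⊕0⊕0⊕1⊕1 = 1
p8 = XOR of data positions {9,10,11,12,13,14,15} = 0⊕1⊕1⊕0⊕0⊕1⊕1 = 0
Codeword b1..b15 = 110100100110011

110100100110011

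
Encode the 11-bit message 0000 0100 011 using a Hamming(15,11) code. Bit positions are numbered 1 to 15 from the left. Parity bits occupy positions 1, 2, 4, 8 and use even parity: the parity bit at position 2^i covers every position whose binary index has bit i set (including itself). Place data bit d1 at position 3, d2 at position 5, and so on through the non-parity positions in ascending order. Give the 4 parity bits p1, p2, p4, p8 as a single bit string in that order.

Place data bits at non-power-of-two positions: b3=0, b5=0, b6=0, b7=0, b9=0, b10=1, b11=0, b12=0, b13=0, b14=1, b15=1.
p1 = XOR of data positions {3,5,7,9,11,13,15} = 0⊕0⊕0⊕0⊕0⊕0⊕1 = 1
p2 = XOR of data positions {3,6,7,10,11,14,15} = 0⊕0⊕0⊕1⊕0⊕1⊕1 = 1
p4 = XOR of data positions {5,6,7,12,13,14,15} = 0⊕0⊕0⊕0⊕0⊕1⊕1 = 0
p8 = XOR of data positions {9,10,11,12,13,14,15} = 0⊕1⊕0⊕0⊕0⊕1⊕1 = 1
Parity bits p1,p2,p4,p8 = 1101

1101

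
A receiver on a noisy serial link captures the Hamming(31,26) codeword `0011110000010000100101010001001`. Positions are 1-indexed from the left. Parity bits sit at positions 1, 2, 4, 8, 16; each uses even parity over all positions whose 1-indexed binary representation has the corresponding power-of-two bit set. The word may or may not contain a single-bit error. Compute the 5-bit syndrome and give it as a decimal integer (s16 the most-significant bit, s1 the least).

0

s1: b1⊕b3⊕b5⊕b7⊕b9⊕b11⊕b13⊕b15⊕b17⊕b19⊕b21⊕b23⊕b25⊕b27⊕b29⊕b31 = 0⊕1⊕1⊕0⊕0⊕0⊕0⊕0⊕1⊕0⊕0⊕0⊕0⊕0⊕0⊕1 = 0
s2: b2⊕b3⊕b6⊕b7⊕b10⊕b11⊕b14⊕b15⊕b18⊕b19⊕b22⊕b23⊕b26⊕b27⊕b30⊕b31 = 0⊕1⊕1⊕0⊕0⊕0⊕0⊕0⊕0⊕0⊕1⊕0⊕0⊕0⊕0⊕1 = 0
s4: b4⊕b5⊕b6⊕b7⊕b12⊕b13⊕b14⊕b15⊕b20⊕b21⊕b22⊕b23⊕b28⊕b29⊕b30⊕b31 = 1⊕1⊕1⊕0⊕1⊕0⊕0⊕0⊕1⊕0⊕1⊕0⊕1⊕0⊕0⊕1 = 0
s8: b8⊕b9⊕b10⊕b11⊕b12⊕b13⊕b14⊕b15⊕b24⊕b25⊕b26⊕b27⊕b28⊕b29⊕b30⊕b31 = 0⊕0⊕0⊕0⊕1⊕0⊕0⊕0⊕1⊕0⊕0⊕0⊕1⊕0⊕0⊕1 = 0
s16: b16⊕b17⊕b18⊕b19⊕b20⊕b21⊕b22⊕b23⊕b24⊕b25⊕b26⊕b27⊕b28⊕b29⊕b30⊕b31 = 0⊕1⊕0⊕0⊕1⊕0⊕1⊕0⊕1⊕0⊕0⊕0⊕1⊕0⊕0⊕1 = 0
Syndrome (s16...s1) = 00000 → position 0 (no error).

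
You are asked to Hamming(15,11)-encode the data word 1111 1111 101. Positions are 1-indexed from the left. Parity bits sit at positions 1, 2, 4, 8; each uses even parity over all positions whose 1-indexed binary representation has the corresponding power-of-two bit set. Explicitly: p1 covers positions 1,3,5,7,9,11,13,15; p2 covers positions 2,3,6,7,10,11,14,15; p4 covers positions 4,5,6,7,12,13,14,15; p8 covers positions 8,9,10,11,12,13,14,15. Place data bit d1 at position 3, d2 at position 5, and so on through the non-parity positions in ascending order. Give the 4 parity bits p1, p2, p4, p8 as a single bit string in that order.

1000

Place data bits at non-power-of-two positions: b3=1, b5=1, b6=1, b7=1, b9=1, b10=1, b11=1, b12=1, b13=1, b14=0, b15=1.
p1 = XOR of data positions {3,5,7,9,11,13,15} = 1⊕1⊕1⊕1⊕1⊕1⊕1 = 1
p2 = XOR of data positions {3,6,7,10,11,14,15} = 1⊕1⊕1⊕1⊕1⊕0⊕1 = 0
p4 = XOR of data positions {5,6,7,12,13,14,15} = 1⊕1⊕1⊕1⊕1⊕0⊕1 = 0
p8 = XOR of data positions {9,10,11,12,13,14,15} = 1⊕1⊕1⊕1⊕1⊕0⊕1 = 0
Parity bits p1,p2,p4,p8 = 1000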